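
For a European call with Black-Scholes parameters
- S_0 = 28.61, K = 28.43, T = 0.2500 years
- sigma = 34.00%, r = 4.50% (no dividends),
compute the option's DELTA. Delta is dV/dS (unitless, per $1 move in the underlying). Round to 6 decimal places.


d1 = 0.1883022435; d2 = 0.0183022435
phi(d1) = 0.3919318130; exp(-qT) = 1.0000000000; exp(-rT) = 0.9888130446
N(d1) = 0.5746801366
Delta = exp(-qT) * N(d1) = 1.0000000000 * 0.5746801366 = 0.574680

Answer: Delta = 0.574680


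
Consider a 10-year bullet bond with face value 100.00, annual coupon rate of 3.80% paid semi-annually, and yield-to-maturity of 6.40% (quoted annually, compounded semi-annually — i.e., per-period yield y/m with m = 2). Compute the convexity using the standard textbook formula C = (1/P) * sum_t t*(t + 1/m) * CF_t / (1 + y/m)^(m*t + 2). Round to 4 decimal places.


Answer: Convexity = 75.3940

Derivation:
Coupon per period c = face * coupon_rate / m = 1.900000
Periods per year m = 2; per-period yield y/m = 0.032000
Number of cashflows N = 20
Cashflows (t years, CF_t, discount factor 1/(1+y/m)^(m*t), PV):
  t = 0.5000: CF_t = 1.900000, DF = 0.968992, PV = 1.841085
  t = 1.0000: CF_t = 1.900000, DF = 0.938946, PV = 1.783997
  t = 1.5000: CF_t = 1.900000, DF = 0.909831, PV = 1.728680
  t = 2.0000: CF_t = 1.900000, DF = 0.881620, PV = 1.675077
  t = 2.5000: CF_t = 1.900000, DF = 0.854283, PV = 1.623137
  t = 3.0000: CF_t = 1.900000, DF = 0.827793, PV = 1.572807
  t = 3.5000: CF_t = 1.900000, DF = 0.802125, PV = 1.524038
  t = 4.0000: CF_t = 1.900000, DF = 0.777253, PV = 1.476781
  t = 4.5000: CF_t = 1.900000, DF = 0.753152, PV = 1.430989
  t = 5.0000: CF_t = 1.900000, DF = 0.729799, PV = 1.386617
  t = 5.5000: CF_t = 1.900000, DF = 0.707169, PV = 1.343621
  t = 6.0000: CF_t = 1.900000, DF = 0.685241, PV = 1.301959
  t = 6.5000: CF_t = 1.900000, DF = 0.663994, PV = 1.261588
  t = 7.0000: CF_t = 1.900000, DF = 0.643405, PV = 1.222469
  t = 7.5000: CF_t = 1.900000, DF = 0.623454, PV = 1.184563
  t = 8.0000: CF_t = 1.900000, DF = 0.604122, PV = 1.147832
  t = 8.5000: CF_t = 1.900000, DF = 0.585390, PV = 1.112241
  t = 9.0000: CF_t = 1.900000, DF = 0.567238, PV = 1.077753
  t = 9.5000: CF_t = 1.900000, DF = 0.549649, PV = 1.044334
  t = 10.0000: CF_t = 101.900000, DF = 0.532606, PV = 54.272551
Price P = sum_t PV_t = 81.012119
Convexity numerator sum_t t*(t + 1/m) * CF_t / (1+y/m)^(m*t + 2):
  t = 0.5000: term = 0.864340
  t = 1.0000: term = 2.512616
  t = 1.5000: term = 4.869410
  t = 2.0000: term = 7.864035
  t = 2.5000: term = 11.430283
  t = 3.0000: term = 15.506198
  t = 3.5000: term = 20.033847
  t = 4.0000: term = 24.959112
  t = 4.5000: term = 30.231483
  t = 5.0000: term = 35.803866
  t = 5.5000: term = 41.632403
  t = 6.0000: term = 47.676289
  t = 6.5000: term = 53.897614
  t = 7.0000: term = 60.261196
  t = 7.5000: term = 66.734436
  t = 8.0000: term = 73.287172
  t = 8.5000: term = 79.891539
  t = 9.0000: term = 86.521845
  t = 9.5000: term = 93.154441
  t = 10.0000: term = 5350.694342
Convexity = (1/P) * sum = 6107.826467 / 81.012119 = 75.393985


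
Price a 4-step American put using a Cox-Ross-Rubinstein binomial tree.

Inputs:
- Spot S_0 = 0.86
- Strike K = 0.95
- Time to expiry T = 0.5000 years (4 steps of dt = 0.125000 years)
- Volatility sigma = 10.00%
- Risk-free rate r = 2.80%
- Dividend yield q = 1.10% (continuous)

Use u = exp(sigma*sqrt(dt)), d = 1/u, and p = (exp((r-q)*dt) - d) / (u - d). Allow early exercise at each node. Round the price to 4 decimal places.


Answer: Price = V(0,0) = 0.0900

Derivation:
dt = T/N = 0.125000
u = exp(sigma*sqrt(dt)) = 1.035988; d = 1/u = 0.965262
p = (exp((r-q)*dt) - d) / (u - d) = 0.521240
Discount per step: exp(-r*dt) = 0.996506
Stock lattice S(k, i) with i counting down-moves:
  k=0: S(0,0) = 0.8600
  k=1: S(1,0) = 0.8909; S(1,1) = 0.8301
  k=2: S(2,0) = 0.9230; S(2,1) = 0.8600; S(2,2) = 0.8013
  k=3: S(3,0) = 0.9562; S(3,1) = 0.8909; S(3,2) = 0.8301; S(3,3) = 0.7735
  k=4: S(4,0) = 0.9906; S(4,1) = 0.9230; S(4,2) = 0.8600; S(4,3) = 0.8013; S(4,4) = 0.7466
Terminal payoffs V(N, i) = max(K - S_T, 0):
  V(4,0) = 0.000000; V(4,1) = 0.026987; V(4,2) = 0.090000; V(4,3) = 0.148711; V(4,4) = 0.203414
Backward induction: V(k, i) = exp(-r*dt) * [p * V(k+1, i) + (1-p) * V(k+1, i+1)]; then take max(V_cont, immediate exercise) for American.
  V(3,0) = exp(-r*dt) * [p*0.000000 + (1-p)*0.026987] = 0.012875; exercise = 0.000000; V(3,0) = max -> 0.012875
  V(3,1) = exp(-r*dt) * [p*0.026987 + (1-p)*0.090000] = 0.056956; exercise = 0.059051; V(3,1) = max -> 0.059051
  V(3,2) = exp(-r*dt) * [p*0.090000 + (1-p)*0.148711] = 0.117696; exercise = 0.119874; V(3,2) = max -> 0.119874
  V(3,3) = exp(-r*dt) * [p*0.148711 + (1-p)*0.203414] = 0.174289; exercise = 0.176546; V(3,3) = max -> 0.176546
  V(2,0) = exp(-r*dt) * [p*0.012875 + (1-p)*0.059051] = 0.034860; exercise = 0.026987; V(2,0) = max -> 0.034860
  V(2,1) = exp(-r*dt) * [p*0.059051 + (1-p)*0.119874] = 0.087862; exercise = 0.090000; V(2,1) = max -> 0.090000
  V(2,2) = exp(-r*dt) * [p*0.119874 + (1-p)*0.176546] = 0.146493; exercise = 0.148711; V(2,2) = max -> 0.148711
  V(1,0) = exp(-r*dt) * [p*0.034860 + (1-p)*0.090000] = 0.061045; exercise = 0.059051; V(1,0) = max -> 0.061045
  V(1,1) = exp(-r*dt) * [p*0.090000 + (1-p)*0.148711] = 0.117696; exercise = 0.119874; V(1,1) = max -> 0.119874
  V(0,0) = exp(-r*dt) * [p*0.061045 + (1-p)*0.119874] = 0.088898; exercise = 0.090000; V(0,0) = max -> 0.090000


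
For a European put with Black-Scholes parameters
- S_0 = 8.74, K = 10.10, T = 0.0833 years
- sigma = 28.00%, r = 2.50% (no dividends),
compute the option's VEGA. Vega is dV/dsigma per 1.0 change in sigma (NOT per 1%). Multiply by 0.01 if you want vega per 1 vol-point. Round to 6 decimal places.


Answer: Vega = 0.227904

Derivation:
d1 = -1.7234553571; d2 = -1.8042682274
phi(d1) = 0.0903478808; exp(-qT) = 1.0000000000; exp(-rT) = 0.9979196669
Vega = S * exp(-qT) * phi(d1) * sqrt(T) = 8.7400 * 1.0000000000 * 0.0903478808 * 0.2886173938 = 0.227904


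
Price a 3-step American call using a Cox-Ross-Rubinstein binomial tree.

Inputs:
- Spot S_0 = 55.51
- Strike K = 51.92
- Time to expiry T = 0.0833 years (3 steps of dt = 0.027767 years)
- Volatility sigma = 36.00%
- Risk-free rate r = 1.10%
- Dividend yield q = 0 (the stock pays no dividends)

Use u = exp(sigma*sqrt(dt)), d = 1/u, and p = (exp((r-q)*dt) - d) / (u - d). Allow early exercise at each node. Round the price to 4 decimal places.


Answer: Price = V(0,0) = 4.3841

Derivation:
dt = T/N = 0.027767
u = exp(sigma*sqrt(dt)) = 1.061824; d = 1/u = 0.941776
p = (exp((r-q)*dt) - d) / (u - d) = 0.487552
Discount per step: exp(-r*dt) = 0.999695
Stock lattice S(k, i) with i counting down-moves:
  k=0: S(0,0) = 55.5100
  k=1: S(1,0) = 58.9418; S(1,1) = 52.2780
  k=2: S(2,0) = 62.5858; S(2,1) = 55.5100; S(2,2) = 49.2341
  k=3: S(3,0) = 66.4551; S(3,1) = 58.9418; S(3,2) = 52.2780; S(3,3) = 46.3675
Terminal payoffs V(N, i) = max(S_T - K, 0):
  V(3,0) = 14.535143; V(3,1) = 7.021839; V(3,2) = 0.357977; V(3,3) = 0.000000
Backward induction: V(k, i) = exp(-r*dt) * [p * V(k+1, i) + (1-p) * V(k+1, i+1)]; then take max(V_cont, immediate exercise) for American.
  V(2,0) = exp(-r*dt) * [p*14.535143 + (1-p)*7.021839] = 10.681704; exercise = 10.665848; V(2,0) = max -> 10.681704
  V(2,1) = exp(-r*dt) * [p*7.021839 + (1-p)*0.357977] = 3.605856; exercise = 3.590000; V(2,1) = max -> 3.605856
  V(2,2) = exp(-r*dt) * [p*0.357977 + (1-p)*0.000000] = 0.174479; exercise = 0.000000; V(2,2) = max -> 0.174479
  V(1,0) = exp(-r*dt) * [p*10.681704 + (1-p)*3.605856] = 7.053546; exercise = 7.021839; V(1,0) = max -> 7.053546
  V(1,1) = exp(-r*dt) * [p*3.605856 + (1-p)*0.174479] = 1.846890; exercise = 0.357977; V(1,1) = max -> 1.846890
  V(0,0) = exp(-r*dt) * [p*7.053546 + (1-p)*1.846890] = 4.384067; exercise = 3.590000; V(0,0) = max -> 4.384067


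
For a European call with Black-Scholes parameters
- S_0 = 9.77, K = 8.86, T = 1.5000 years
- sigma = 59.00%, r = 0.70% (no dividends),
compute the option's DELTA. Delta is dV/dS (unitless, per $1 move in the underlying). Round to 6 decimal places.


Answer: Delta = 0.695371

Derivation:
d1 = 0.5111333659; d2 = -0.2114661082
phi(d1) = 0.3500892377; exp(-qT) = 1.0000000000; exp(-rT) = 0.9895549326
N(d1) = 0.6953711632
Delta = exp(-qT) * N(d1) = 1.0000000000 * 0.6953711632 = 0.695371


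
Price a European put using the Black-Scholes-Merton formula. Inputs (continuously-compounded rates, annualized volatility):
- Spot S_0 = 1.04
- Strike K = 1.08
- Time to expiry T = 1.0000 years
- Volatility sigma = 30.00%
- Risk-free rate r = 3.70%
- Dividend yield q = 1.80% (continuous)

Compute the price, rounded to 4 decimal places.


Answer: Price = 0.1328

Derivation:
d1 = (ln(S/K) + (r - q + 0.5*sigma^2) * T) / (sigma * sqrt(T)) = 0.08753224
d2 = d1 - sigma * sqrt(T) = -0.21246776
exp(-rT) = 0.96367614; exp(-qT) = 0.98216103
P = K * exp(-rT) * N(-d2) - S_0 * exp(-qT) * N(-d1)
N(-d1) = 0.46512423; N(-d2) = 0.58412894
P = 1.0800 * 0.96367614 * 0.58412894 - 1.0400 * 0.98216103 * 0.46512423 = 0.1328


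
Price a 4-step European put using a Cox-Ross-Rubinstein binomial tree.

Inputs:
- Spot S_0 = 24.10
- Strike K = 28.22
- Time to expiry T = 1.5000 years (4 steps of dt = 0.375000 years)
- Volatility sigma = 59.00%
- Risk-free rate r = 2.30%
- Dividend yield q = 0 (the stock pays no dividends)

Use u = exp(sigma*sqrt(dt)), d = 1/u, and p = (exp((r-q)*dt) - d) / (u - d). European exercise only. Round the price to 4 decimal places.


Answer: Price = V(0,0) = 9.0421

Derivation:
dt = T/N = 0.375000
u = exp(sigma*sqrt(dt)) = 1.435194; d = 1/u = 0.696770
p = (exp((r-q)*dt) - d) / (u - d) = 0.422376
Discount per step: exp(-r*dt) = 0.991412
Stock lattice S(k, i) with i counting down-moves:
  k=0: S(0,0) = 24.1000
  k=1: S(1,0) = 34.5882; S(1,1) = 16.7922
  k=2: S(2,0) = 49.6407; S(2,1) = 24.1000; S(2,2) = 11.7003
  k=3: S(3,0) = 71.2440; S(3,1) = 34.5882; S(3,2) = 16.7922; S(3,3) = 8.1524
  k=4: S(4,0) = 102.2490; S(4,1) = 49.6407; S(4,2) = 24.1000; S(4,3) = 11.7003; S(4,4) = 5.6804
Terminal payoffs V(N, i) = max(K - S_T, 0):
  V(4,0) = 0.000000; V(4,1) = 0.000000; V(4,2) = 4.120000; V(4,3) = 16.519725; V(4,4) = 22.539650
Backward induction: V(k, i) = exp(-r*dt) * [p * V(k+1, i) + (1-p) * V(k+1, i+1)].
  V(3,0) = exp(-r*dt) * [p*0.000000 + (1-p)*0.000000] = 0.000000
  V(3,1) = exp(-r*dt) * [p*0.000000 + (1-p)*4.120000] = 2.359374
  V(3,2) = exp(-r*dt) * [p*4.120000 + (1-p)*16.519725] = 11.185489
  V(3,3) = exp(-r*dt) * [p*16.519725 + (1-p)*22.539650] = 19.825247
  V(2,0) = exp(-r*dt) * [p*0.000000 + (1-p)*2.359374] = 1.351128
  V(2,1) = exp(-r*dt) * [p*2.359374 + (1-p)*11.185489] = 7.393507
  V(2,2) = exp(-r*dt) * [p*11.185489 + (1-p)*19.825247] = 16.037104
  V(1,0) = exp(-r*dt) * [p*1.351128 + (1-p)*7.393507] = 4.799775
  V(1,1) = exp(-r*dt) * [p*7.393507 + (1-p)*16.037104] = 12.279886
  V(0,0) = exp(-r*dt) * [p*4.799775 + (1-p)*12.279886] = 9.042143


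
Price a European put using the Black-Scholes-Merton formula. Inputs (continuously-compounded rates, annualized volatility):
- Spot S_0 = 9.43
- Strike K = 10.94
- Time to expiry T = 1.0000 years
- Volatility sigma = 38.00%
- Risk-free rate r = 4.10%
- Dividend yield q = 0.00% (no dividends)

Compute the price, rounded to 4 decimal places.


d1 = (ln(S/K) + (r - q + 0.5*sigma^2) * T) / (sigma * sqrt(T)) = -0.09297290
d2 = d1 - sigma * sqrt(T) = -0.47297290
exp(-rT) = 0.95982913; exp(-qT) = 1.00000000
P = K * exp(-rT) * N(-d2) - S_0 * exp(-qT) * N(-d1)
N(-d1) = 0.53703745; N(-d2) = 0.68188374
P = 10.9400 * 0.95982913 * 0.68188374 - 9.4300 * 1.00000000 * 0.53703745 = 2.0959

Answer: Price = 2.0959


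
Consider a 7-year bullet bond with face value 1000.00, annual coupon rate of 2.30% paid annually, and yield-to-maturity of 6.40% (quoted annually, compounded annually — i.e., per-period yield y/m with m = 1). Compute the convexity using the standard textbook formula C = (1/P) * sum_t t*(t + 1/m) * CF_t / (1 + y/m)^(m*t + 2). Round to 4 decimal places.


Coupon per period c = face * coupon_rate / m = 23.000000
Periods per year m = 1; per-period yield y/m = 0.064000
Number of cashflows N = 7
Cashflows (t years, CF_t, discount factor 1/(1+y/m)^(m*t), PV):
  t = 1.0000: CF_t = 23.000000, DF = 0.939850, PV = 21.616541
  t = 2.0000: CF_t = 23.000000, DF = 0.883317, PV = 20.316298
  t = 3.0000: CF_t = 23.000000, DF = 0.830185, PV = 19.094265
  t = 4.0000: CF_t = 23.000000, DF = 0.780249, PV = 17.945738
  t = 5.0000: CF_t = 23.000000, DF = 0.733317, PV = 16.866295
  t = 6.0000: CF_t = 23.000000, DF = 0.689208, PV = 15.851781
  t = 7.0000: CF_t = 1023.000000, DF = 0.647752, PV = 662.650054
Price P = sum_t PV_t = 774.340974
Convexity numerator sum_t t*(t + 1/m) * CF_t / (1+y/m)^(m*t + 2):
  t = 1.0000: term = 38.188531
  t = 2.0000: term = 107.674428
  t = 3.0000: term = 202.395542
  t = 4.0000: term = 317.035623
  t = 5.0000: term = 446.948717
  t = 6.0000: term = 588.090417
  t = 7.0000: term = 32778.494977
Convexity = (1/P) * sum = 34478.828236 / 774.340974 = 44.526674

Answer: Convexity = 44.5267


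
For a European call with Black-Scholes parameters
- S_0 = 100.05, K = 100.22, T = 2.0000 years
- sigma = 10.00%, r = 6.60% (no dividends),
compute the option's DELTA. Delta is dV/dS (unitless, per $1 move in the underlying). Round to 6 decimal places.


Answer: Delta = 0.839422

Derivation:
d1 = 0.9920870173; d2 = 0.8506656611
phi(d1) = 0.2438853946; exp(-qT) = 1.0000000000; exp(-rT) = 0.8763409951
N(d1) = 0.8394224605
Delta = exp(-qT) * N(d1) = 1.0000000000 * 0.8394224605 = 0.839422


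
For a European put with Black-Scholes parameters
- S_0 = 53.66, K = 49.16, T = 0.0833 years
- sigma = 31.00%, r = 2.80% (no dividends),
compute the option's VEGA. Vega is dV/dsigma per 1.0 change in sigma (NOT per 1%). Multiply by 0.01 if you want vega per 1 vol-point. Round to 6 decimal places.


d1 = 1.0497492340; d2 = 0.9602778420
phi(d1) = 0.2299426704; exp(-qT) = 1.0000000000; exp(-rT) = 0.9976703179
Vega = S * exp(-qT) * phi(d1) * sqrt(T) = 53.6600 * 1.0000000000 * 0.2299426704 * 0.2886173938 = 3.561170

Answer: Vega = 3.561170


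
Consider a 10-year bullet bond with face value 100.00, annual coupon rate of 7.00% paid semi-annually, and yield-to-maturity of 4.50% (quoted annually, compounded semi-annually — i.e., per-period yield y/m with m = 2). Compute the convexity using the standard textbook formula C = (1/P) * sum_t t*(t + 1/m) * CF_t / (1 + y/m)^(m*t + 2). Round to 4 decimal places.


Coupon per period c = face * coupon_rate / m = 3.500000
Periods per year m = 2; per-period yield y/m = 0.022500
Number of cashflows N = 20
Cashflows (t years, CF_t, discount factor 1/(1+y/m)^(m*t), PV):
  t = 0.5000: CF_t = 3.500000, DF = 0.977995, PV = 3.422983
  t = 1.0000: CF_t = 3.500000, DF = 0.956474, PV = 3.347661
  t = 1.5000: CF_t = 3.500000, DF = 0.935427, PV = 3.273996
  t = 2.0000: CF_t = 3.500000, DF = 0.914843, PV = 3.201952
  t = 2.5000: CF_t = 3.500000, DF = 0.894712, PV = 3.131493
  t = 3.0000: CF_t = 3.500000, DF = 0.875024, PV = 3.062585
  t = 3.5000: CF_t = 3.500000, DF = 0.855769, PV = 2.995193
  t = 4.0000: CF_t = 3.500000, DF = 0.836938, PV = 2.929284
  t = 4.5000: CF_t = 3.500000, DF = 0.818522, PV = 2.864826
  t = 5.0000: CF_t = 3.500000, DF = 0.800510, PV = 2.801785
  t = 5.5000: CF_t = 3.500000, DF = 0.782895, PV = 2.740132
  t = 6.0000: CF_t = 3.500000, DF = 0.765667, PV = 2.679836
  t = 6.5000: CF_t = 3.500000, DF = 0.748819, PV = 2.620867
  t = 7.0000: CF_t = 3.500000, DF = 0.732341, PV = 2.563195
  t = 7.5000: CF_t = 3.500000, DF = 0.716226, PV = 2.506792
  t = 8.0000: CF_t = 3.500000, DF = 0.700466, PV = 2.451630
  t = 8.5000: CF_t = 3.500000, DF = 0.685052, PV = 2.397682
  t = 9.0000: CF_t = 3.500000, DF = 0.669978, PV = 2.344922
  t = 9.5000: CF_t = 3.500000, DF = 0.655235, PV = 2.293322
  t = 10.0000: CF_t = 103.500000, DF = 0.640816, PV = 66.324505
Price P = sum_t PV_t = 119.954640
Convexity numerator sum_t t*(t + 1/m) * CF_t / (1+y/m)^(m*t + 2):
  t = 0.5000: term = 1.636998
  t = 1.0000: term = 4.802928
  t = 1.5000: term = 9.394479
  t = 2.0000: term = 15.312925
  t = 2.5000: term = 22.463948
  t = 3.0000: term = 30.757484
  t = 3.5000: term = 40.107559
  t = 4.0000: term = 50.432138
  t = 4.5000: term = 61.652981
  t = 5.0000: term = 73.695495
  t = 5.5000: term = 86.488600
  t = 6.0000: term = 99.964597
  t = 6.5000: term = 114.059034
  t = 7.0000: term = 128.710590
  t = 7.5000: term = 143.860946
  t = 8.0000: term = 159.454675
  t = 8.5000: term = 175.439129
  t = 9.0000: term = 191.764329
  t = 9.5000: term = 208.382862
  t = 10.0000: term = 6660.957795
Convexity = (1/P) * sum = 8279.339492 / 119.954640 = 69.020585

Answer: Convexity = 69.0206


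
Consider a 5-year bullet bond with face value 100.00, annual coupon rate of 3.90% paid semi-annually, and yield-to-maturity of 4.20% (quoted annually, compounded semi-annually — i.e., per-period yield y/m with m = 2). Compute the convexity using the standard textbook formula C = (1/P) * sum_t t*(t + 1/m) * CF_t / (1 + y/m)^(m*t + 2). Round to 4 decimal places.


Coupon per period c = face * coupon_rate / m = 1.950000
Periods per year m = 2; per-period yield y/m = 0.021000
Number of cashflows N = 10
Cashflows (t years, CF_t, discount factor 1/(1+y/m)^(m*t), PV):
  t = 0.5000: CF_t = 1.950000, DF = 0.979432, PV = 1.909892
  t = 1.0000: CF_t = 1.950000, DF = 0.959287, PV = 1.870609
  t = 1.5000: CF_t = 1.950000, DF = 0.939556, PV = 1.832135
  t = 2.0000: CF_t = 1.950000, DF = 0.920231, PV = 1.794451
  t = 2.5000: CF_t = 1.950000, DF = 0.901304, PV = 1.757543
  t = 3.0000: CF_t = 1.950000, DF = 0.882766, PV = 1.721394
  t = 3.5000: CF_t = 1.950000, DF = 0.864609, PV = 1.685988
  t = 4.0000: CF_t = 1.950000, DF = 0.846826, PV = 1.651310
  t = 4.5000: CF_t = 1.950000, DF = 0.829408, PV = 1.617346
  t = 5.0000: CF_t = 101.950000, DF = 0.812349, PV = 82.818967
Price P = sum_t PV_t = 98.659635
Convexity numerator sum_t t*(t + 1/m) * CF_t / (1+y/m)^(m*t + 2):
  t = 0.5000: term = 0.916067
  t = 1.0000: term = 2.691677
  t = 1.5000: term = 5.272628
  t = 2.0000: term = 8.606968
  t = 2.5000: term = 12.644908
  t = 3.0000: term = 17.338758
  t = 3.5000: term = 22.642844
  t = 4.0000: term = 28.513445
  t = 4.5000: term = 34.908723
  t = 5.0000: term = 2184.796638
Convexity = (1/P) * sum = 2318.332656 / 98.659635 = 23.498289

Answer: Convexity = 23.4983


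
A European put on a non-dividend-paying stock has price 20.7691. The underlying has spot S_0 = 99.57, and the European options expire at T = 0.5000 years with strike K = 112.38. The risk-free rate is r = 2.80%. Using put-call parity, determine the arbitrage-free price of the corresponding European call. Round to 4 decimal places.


Answer: Call price = 9.5215

Derivation:
Put-call parity: C - P = S_0 * exp(-qT) - K * exp(-rT).
S_0 * exp(-qT) = 99.5700 * 1.00000000 = 99.57000000
K * exp(-rT) = 112.3800 * 0.98609754 = 110.81764202
C = P + S*exp(-qT) - K*exp(-rT)
C = 20.7691 + 99.57000000 - 110.81764202 = 9.5215


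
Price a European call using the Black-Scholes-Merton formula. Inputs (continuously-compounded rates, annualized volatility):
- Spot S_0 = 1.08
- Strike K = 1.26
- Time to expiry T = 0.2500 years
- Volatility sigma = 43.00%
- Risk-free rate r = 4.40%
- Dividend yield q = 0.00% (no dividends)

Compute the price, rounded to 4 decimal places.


Answer: Price = 0.0376

Derivation:
d1 = (ln(S/K) + (r - q + 0.5*sigma^2) * T) / (sigma * sqrt(T)) = -0.55831712
d2 = d1 - sigma * sqrt(T) = -0.77331712
exp(-rT) = 0.98906028; exp(-qT) = 1.00000000
C = S_0 * exp(-qT) * N(d1) - K * exp(-rT) * N(d2)
N(d1) = 0.28831393; N(d2) = 0.21966736
C = 1.0800 * 1.00000000 * 0.28831393 - 1.2600 * 0.98906028 * 0.21966736 = 0.0376


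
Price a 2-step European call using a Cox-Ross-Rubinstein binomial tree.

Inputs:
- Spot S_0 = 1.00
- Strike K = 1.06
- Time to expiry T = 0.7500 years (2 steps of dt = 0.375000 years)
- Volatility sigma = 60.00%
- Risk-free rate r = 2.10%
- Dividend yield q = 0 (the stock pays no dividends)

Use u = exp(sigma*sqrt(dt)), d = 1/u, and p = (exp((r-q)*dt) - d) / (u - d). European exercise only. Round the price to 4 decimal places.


dt = T/N = 0.375000
u = exp(sigma*sqrt(dt)) = 1.444009; d = 1/u = 0.692516
p = (exp((r-q)*dt) - d) / (u - d) = 0.419684
Discount per step: exp(-r*dt) = 0.992156
Stock lattice S(k, i) with i counting down-moves:
  k=0: S(0,0) = 1.0000
  k=1: S(1,0) = 1.4440; S(1,1) = 0.6925
  k=2: S(2,0) = 2.0852; S(2,1) = 1.0000; S(2,2) = 0.4796
Terminal payoffs V(N, i) = max(S_T - K, 0):
  V(2,0) = 1.025163; V(2,1) = 0.000000; V(2,2) = 0.000000
Backward induction: V(k, i) = exp(-r*dt) * [p * V(k+1, i) + (1-p) * V(k+1, i+1)].
  V(1,0) = exp(-r*dt) * [p*1.025163 + (1-p)*0.000000] = 0.426870
  V(1,1) = exp(-r*dt) * [p*0.000000 + (1-p)*0.000000] = 0.000000
  V(0,0) = exp(-r*dt) * [p*0.426870 + (1-p)*0.000000] = 0.177745

Answer: Price = V(0,0) = 0.1777


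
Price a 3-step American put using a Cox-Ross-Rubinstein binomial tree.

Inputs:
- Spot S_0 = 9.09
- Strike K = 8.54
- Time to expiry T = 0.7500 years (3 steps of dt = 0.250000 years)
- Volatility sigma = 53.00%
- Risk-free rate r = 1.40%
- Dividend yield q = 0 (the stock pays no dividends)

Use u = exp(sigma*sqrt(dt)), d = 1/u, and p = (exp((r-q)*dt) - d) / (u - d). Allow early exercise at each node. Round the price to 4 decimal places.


Answer: Price = V(0,0) = 1.4182

Derivation:
dt = T/N = 0.250000
u = exp(sigma*sqrt(dt)) = 1.303431; d = 1/u = 0.767206
p = (exp((r-q)*dt) - d) / (u - d) = 0.440674
Discount per step: exp(-r*dt) = 0.996506
Stock lattice S(k, i) with i counting down-moves:
  k=0: S(0,0) = 9.0900
  k=1: S(1,0) = 11.8482; S(1,1) = 6.9739
  k=2: S(2,0) = 15.4433; S(2,1) = 9.0900; S(2,2) = 5.3504
  k=3: S(3,0) = 20.1293; S(3,1) = 11.8482; S(3,2) = 6.9739; S(3,3) = 4.1049
Terminal payoffs V(N, i) = max(K - S_T, 0):
  V(3,0) = 0.000000; V(3,1) = 0.000000; V(3,2) = 1.566098; V(3,3) = 4.435127
Backward induction: V(k, i) = exp(-r*dt) * [p * V(k+1, i) + (1-p) * V(k+1, i+1)]; then take max(V_cont, immediate exercise) for American.
  V(2,0) = exp(-r*dt) * [p*0.000000 + (1-p)*0.000000] = 0.000000; exercise = 0.000000; V(2,0) = max -> 0.000000
  V(2,1) = exp(-r*dt) * [p*0.000000 + (1-p)*1.566098] = 0.872899; exercise = 0.000000; V(2,1) = max -> 0.872899
  V(2,2) = exp(-r*dt) * [p*1.566098 + (1-p)*4.435127] = 3.159743; exercise = 3.189581; V(2,2) = max -> 3.189581
  V(1,0) = exp(-r*dt) * [p*0.000000 + (1-p)*0.872899] = 0.486530; exercise = 0.000000; V(1,0) = max -> 0.486530
  V(1,1) = exp(-r*dt) * [p*0.872899 + (1-p)*3.189581] = 2.161104; exercise = 1.566098; V(1,1) = max -> 2.161104
  V(0,0) = exp(-r*dt) * [p*0.486530 + (1-p)*2.161104] = 1.418191; exercise = 0.000000; V(0,0) = max -> 1.418191


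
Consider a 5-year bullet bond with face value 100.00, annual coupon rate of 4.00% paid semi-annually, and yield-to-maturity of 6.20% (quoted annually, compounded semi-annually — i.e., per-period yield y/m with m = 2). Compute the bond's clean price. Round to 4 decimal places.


Coupon per period c = face * coupon_rate / m = 2.000000
Periods per year m = 2; per-period yield y/m = 0.031000
Number of cashflows N = 10
Cashflows (t years, CF_t, discount factor 1/(1+y/m)^(m*t), PV):
  t = 0.5000: CF_t = 2.000000, DF = 0.969932, PV = 1.939864
  t = 1.0000: CF_t = 2.000000, DF = 0.940768, PV = 1.881537
  t = 1.5000: CF_t = 2.000000, DF = 0.912481, PV = 1.824963
  t = 2.0000: CF_t = 2.000000, DF = 0.885045, PV = 1.770090
  t = 2.5000: CF_t = 2.000000, DF = 0.858434, PV = 1.716867
  t = 3.0000: CF_t = 2.000000, DF = 0.832622, PV = 1.665244
  t = 3.5000: CF_t = 2.000000, DF = 0.807587, PV = 1.615174
  t = 4.0000: CF_t = 2.000000, DF = 0.783305, PV = 1.566609
  t = 4.5000: CF_t = 2.000000, DF = 0.759752, PV = 1.519505
  t = 5.0000: CF_t = 102.000000, DF = 0.736908, PV = 75.164629
Price P = sum_t PV_t = 90.664482

Answer: Price = 90.6645


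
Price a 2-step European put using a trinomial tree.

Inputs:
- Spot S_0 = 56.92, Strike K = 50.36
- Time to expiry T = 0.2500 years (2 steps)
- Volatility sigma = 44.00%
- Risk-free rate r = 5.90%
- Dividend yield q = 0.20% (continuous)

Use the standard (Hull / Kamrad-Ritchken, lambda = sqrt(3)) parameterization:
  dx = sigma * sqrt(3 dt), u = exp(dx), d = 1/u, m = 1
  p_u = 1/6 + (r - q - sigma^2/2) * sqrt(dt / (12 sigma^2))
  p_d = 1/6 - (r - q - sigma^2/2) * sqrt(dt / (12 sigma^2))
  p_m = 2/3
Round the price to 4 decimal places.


dt = T/N = 0.125000; dx = sigma*sqrt(3*dt) = 0.269444
u = exp(dx) = 1.309236; d = 1/u = 0.763804
p_u = 0.157435, p_m = 0.666667, p_d = 0.175899
Discount per step: exp(-r*dt) = 0.992652
Stock lattice S(k, j) with j the centered position index:
  k=0: S(0,+0) = 56.9200
  k=1: S(1,-1) = 43.4757; S(1,+0) = 56.9200; S(1,+1) = 74.5217
  k=2: S(2,-2) = 33.2069; S(2,-1) = 43.4757; S(2,+0) = 56.9200; S(2,+1) = 74.5217; S(2,+2) = 97.5665
Terminal payoffs V(N, j) = max(K - S_T, 0):
  V(2,-2) = 17.153055; V(2,-1) = 6.884268; V(2,+0) = 0.000000; V(2,+1) = 0.000000; V(2,+2) = 0.000000
Backward induction: V(k, j) = exp(-r*dt) * [p_u * V(k+1, j+1) + p_m * V(k+1, j) + p_d * V(k+1, j-1)]
  V(1,-1) = exp(-r*dt) * [p_u*0.000000 + p_m*6.884268 + p_d*17.153055] = 7.550818
  V(1,+0) = exp(-r*dt) * [p_u*0.000000 + p_m*0.000000 + p_d*6.884268] = 1.202036
  V(1,+1) = exp(-r*dt) * [p_u*0.000000 + p_m*0.000000 + p_d*0.000000] = 0.000000
  V(0,+0) = exp(-r*dt) * [p_u*0.000000 + p_m*1.202036 + p_d*7.550818] = 2.113888

Answer: Price = V(0,0) = 2.1139


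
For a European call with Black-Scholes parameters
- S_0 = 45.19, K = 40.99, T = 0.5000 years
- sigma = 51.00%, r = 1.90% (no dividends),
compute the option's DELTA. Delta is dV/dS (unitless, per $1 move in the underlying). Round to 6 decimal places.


d1 = 0.4771520203; d2 = 0.1165275619
phi(d1) = 0.3560174408; exp(-qT) = 1.0000000000; exp(-rT) = 0.9905449824
N(d1) = 0.6833730630
Delta = exp(-qT) * N(d1) = 1.0000000000 * 0.6833730630 = 0.683373

Answer: Delta = 0.683373


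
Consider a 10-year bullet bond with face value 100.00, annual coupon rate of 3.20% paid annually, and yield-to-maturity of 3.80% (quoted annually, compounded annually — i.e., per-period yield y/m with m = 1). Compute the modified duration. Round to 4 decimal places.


Answer: Modified duration = 8.3571

Derivation:
Coupon per period c = face * coupon_rate / m = 3.200000
Periods per year m = 1; per-period yield y/m = 0.038000
Number of cashflows N = 10
Cashflows (t years, CF_t, discount factor 1/(1+y/m)^(m*t), PV):
  t = 1.0000: CF_t = 3.200000, DF = 0.963391, PV = 3.082852
  t = 2.0000: CF_t = 3.200000, DF = 0.928122, PV = 2.969992
  t = 3.0000: CF_t = 3.200000, DF = 0.894145, PV = 2.861264
  t = 4.0000: CF_t = 3.200000, DF = 0.861411, PV = 2.756516
  t = 5.0000: CF_t = 3.200000, DF = 0.829876, PV = 2.655603
  t = 6.0000: CF_t = 3.200000, DF = 0.799495, PV = 2.558385
  t = 7.0000: CF_t = 3.200000, DF = 0.770227, PV = 2.464725
  t = 8.0000: CF_t = 3.200000, DF = 0.742030, PV = 2.374494
  t = 9.0000: CF_t = 3.200000, DF = 0.714865, PV = 2.287567
  t = 10.0000: CF_t = 103.200000, DF = 0.688694, PV = 71.073248
Price P = sum_t PV_t = 95.084646
First compute Macaulay numerator sum_t t * PV_t:
  t * PV_t at t = 1.0000: 3.082852
  t * PV_t at t = 2.0000: 5.939984
  t * PV_t at t = 3.0000: 8.583792
  t * PV_t at t = 4.0000: 11.026065
  t * PV_t at t = 5.0000: 13.278017
  t * PV_t at t = 6.0000: 15.350308
  t * PV_t at t = 7.0000: 17.253076
  t * PV_t at t = 8.0000: 18.995955
  t * PV_t at t = 9.0000: 20.588102
  t * PV_t at t = 10.0000: 710.732479
Macaulay duration D = 824.830630 / 95.084646 = 8.674698
Modified duration = D / (1 + y/m) = 8.674698 / (1 + 0.038000) = 8.357128


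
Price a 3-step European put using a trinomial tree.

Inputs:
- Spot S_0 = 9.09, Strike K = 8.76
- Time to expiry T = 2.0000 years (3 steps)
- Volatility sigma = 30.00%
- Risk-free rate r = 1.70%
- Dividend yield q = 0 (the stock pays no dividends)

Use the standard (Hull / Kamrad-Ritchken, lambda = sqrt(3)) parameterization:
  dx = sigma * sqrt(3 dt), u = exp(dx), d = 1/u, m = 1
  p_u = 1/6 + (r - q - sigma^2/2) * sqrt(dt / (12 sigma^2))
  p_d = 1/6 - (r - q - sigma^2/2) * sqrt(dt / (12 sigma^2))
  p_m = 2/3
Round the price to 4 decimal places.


Answer: Price = V(0,0) = 1.1013

Derivation:
dt = T/N = 0.666667; dx = sigma*sqrt(3*dt) = 0.424264
u = exp(dx) = 1.528465; d = 1/u = 0.654251
p_u = 0.144668, p_m = 0.666667, p_d = 0.188666
Discount per step: exp(-r*dt) = 0.988731
Stock lattice S(k, j) with j the centered position index:
  k=0: S(0,+0) = 9.0900
  k=1: S(1,-1) = 5.9471; S(1,+0) = 9.0900; S(1,+1) = 13.8937
  k=2: S(2,-2) = 3.8909; S(2,-1) = 5.9471; S(2,+0) = 9.0900; S(2,+1) = 13.8937; S(2,+2) = 21.2361
  k=3: S(3,-3) = 2.5456; S(3,-2) = 3.8909; S(3,-1) = 5.9471; S(3,+0) = 9.0900; S(3,+1) = 13.8937; S(3,+2) = 21.2361; S(3,+3) = 32.4587
Terminal payoffs V(N, j) = max(K - S_T, 0):
  V(3,-3) = 6.214358; V(3,-2) = 4.869076; V(3,-1) = 2.812858; V(3,+0) = 0.000000; V(3,+1) = 0.000000; V(3,+2) = 0.000000; V(3,+3) = 0.000000
Backward induction: V(k, j) = exp(-r*dt) * [p_u * V(k+1, j+1) + p_m * V(k+1, j) + p_d * V(k+1, j-1)]
  V(2,-2) = exp(-r*dt) * [p_u*2.812858 + p_m*4.869076 + p_d*6.214358] = 4.771036
  V(2,-1) = exp(-r*dt) * [p_u*0.000000 + p_m*2.812858 + p_d*4.869076] = 2.762380
  V(2,+0) = exp(-r*dt) * [p_u*0.000000 + p_m*0.000000 + p_d*2.812858] = 0.524709
  V(2,+1) = exp(-r*dt) * [p_u*0.000000 + p_m*0.000000 + p_d*0.000000] = 0.000000
  V(2,+2) = exp(-r*dt) * [p_u*0.000000 + p_m*0.000000 + p_d*0.000000] = 0.000000
  V(1,-1) = exp(-r*dt) * [p_u*0.524709 + p_m*2.762380 + p_d*4.771036] = 2.785873
  V(1,+0) = exp(-r*dt) * [p_u*0.000000 + p_m*0.524709 + p_d*2.762380] = 0.861157
  V(1,+1) = exp(-r*dt) * [p_u*0.000000 + p_m*0.000000 + p_d*0.524709] = 0.097879
  V(0,+0) = exp(-r*dt) * [p_u*0.097879 + p_m*0.861157 + p_d*2.785873] = 1.101310


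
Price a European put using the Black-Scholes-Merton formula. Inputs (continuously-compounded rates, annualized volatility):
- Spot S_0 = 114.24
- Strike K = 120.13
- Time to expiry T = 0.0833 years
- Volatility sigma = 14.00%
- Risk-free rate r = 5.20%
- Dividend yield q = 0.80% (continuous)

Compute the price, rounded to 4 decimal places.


Answer: Price = 5.7380

Derivation:
d1 = (ln(S/K) + (r - q + 0.5*sigma^2) * T) / (sigma * sqrt(T)) = -1.13327125
d2 = d1 - sigma * sqrt(T) = -1.17367768
exp(-rT) = 0.99567777; exp(-qT) = 0.99933382
P = K * exp(-rT) * N(-d2) - S_0 * exp(-qT) * N(-d1)
N(-d1) = 0.87144982; N(-d2) = 0.87973792
P = 120.1300 * 0.99567777 * 0.87973792 - 114.2400 * 0.99933382 * 0.87144982 = 5.7380


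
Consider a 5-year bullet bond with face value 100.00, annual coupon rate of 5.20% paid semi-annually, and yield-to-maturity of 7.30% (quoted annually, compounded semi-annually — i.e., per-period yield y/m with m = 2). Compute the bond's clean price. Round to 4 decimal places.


Coupon per period c = face * coupon_rate / m = 2.600000
Periods per year m = 2; per-period yield y/m = 0.036500
Number of cashflows N = 10
Cashflows (t years, CF_t, discount factor 1/(1+y/m)^(m*t), PV):
  t = 0.5000: CF_t = 2.600000, DF = 0.964785, PV = 2.508442
  t = 1.0000: CF_t = 2.600000, DF = 0.930811, PV = 2.420108
  t = 1.5000: CF_t = 2.600000, DF = 0.898033, PV = 2.334885
  t = 2.0000: CF_t = 2.600000, DF = 0.866409, PV = 2.252662
  t = 2.5000: CF_t = 2.600000, DF = 0.835898, PV = 2.173336
  t = 3.0000: CF_t = 2.600000, DF = 0.806462, PV = 2.096802
  t = 3.5000: CF_t = 2.600000, DF = 0.778063, PV = 2.022964
  t = 4.0000: CF_t = 2.600000, DF = 0.750664, PV = 1.951726
  t = 4.5000: CF_t = 2.600000, DF = 0.724230, PV = 1.882997
  t = 5.0000: CF_t = 102.600000, DF = 0.698726, PV = 71.689293
Price P = sum_t PV_t = 91.333215

Answer: Price = 91.3332


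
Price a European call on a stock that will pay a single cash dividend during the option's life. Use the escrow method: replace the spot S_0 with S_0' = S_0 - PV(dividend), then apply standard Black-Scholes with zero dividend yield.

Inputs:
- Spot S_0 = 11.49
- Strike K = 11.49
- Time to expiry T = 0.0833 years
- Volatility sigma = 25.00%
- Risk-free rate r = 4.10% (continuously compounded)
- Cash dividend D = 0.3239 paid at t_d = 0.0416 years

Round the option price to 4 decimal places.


Answer: Price = 0.2029

Derivation:
PV(D) = D * exp(-r * t_d) = 0.3239 * 0.99829585 = 0.32334803
S_0' = S_0 - PV(D) = 11.4900 - 0.32334803 = 11.16665197
d1 = (ln(S_0'/K) + (r + sigma^2/2)*T) / (sigma*sqrt(T)) = -0.31220340
d2 = d1 - sigma*sqrt(T) = -0.38435774
exp(-rT) = 0.99659053
N(d1) = 0.37744298; N(d2) = 0.35035666
C = S_0' * N(d1) - K * exp(-rT) * N(d2) = 11.16665197 * 0.37744298 - 11.4900 * 0.99659053 * 0.35035666 = 0.2029


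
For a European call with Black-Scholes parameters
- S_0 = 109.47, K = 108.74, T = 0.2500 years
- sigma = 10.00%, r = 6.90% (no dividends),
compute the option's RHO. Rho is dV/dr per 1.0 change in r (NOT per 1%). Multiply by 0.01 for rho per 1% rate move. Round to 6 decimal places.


d1 = 0.5038165480; d2 = 0.4538165480
phi(d1) = 0.3513915711; exp(-qT) = 1.0000000000; exp(-rT) = 0.9828979294
N(d2) = 0.6750195639
Rho = K*T*exp(-rT)*N(d2) = 108.7400 * 0.2500 * 0.9828979294 * 0.6750195639 = 18.036577

Answer: Rho = 18.036577


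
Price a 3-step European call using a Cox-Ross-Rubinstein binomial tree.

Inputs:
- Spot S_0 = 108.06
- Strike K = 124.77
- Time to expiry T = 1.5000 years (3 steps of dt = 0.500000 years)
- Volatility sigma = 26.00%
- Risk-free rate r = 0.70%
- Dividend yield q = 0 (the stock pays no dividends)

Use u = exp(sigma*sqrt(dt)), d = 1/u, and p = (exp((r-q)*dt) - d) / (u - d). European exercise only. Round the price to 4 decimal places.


dt = T/N = 0.500000
u = exp(sigma*sqrt(dt)) = 1.201833; d = 1/u = 0.832062
p = (exp((r-q)*dt) - d) / (u - d) = 0.463649
Discount per step: exp(-r*dt) = 0.996506
Stock lattice S(k, i) with i counting down-moves:
  k=0: S(0,0) = 108.0600
  k=1: S(1,0) = 129.8701; S(1,1) = 89.9127
  k=2: S(2,0) = 156.0821; S(2,1) = 108.0600; S(2,2) = 74.8130
  k=3: S(3,0) = 187.5846; S(3,1) = 129.8701; S(3,2) = 89.9127; S(3,3) = 62.2491
Terminal payoffs V(N, i) = max(S_T - K, 0):
  V(3,0) = 62.814595; V(3,1) = 5.100057; V(3,2) = 0.000000; V(3,3) = 0.000000
Backward induction: V(k, i) = exp(-r*dt) * [p * V(k+1, i) + (1-p) * V(k+1, i+1)].
  V(2,0) = exp(-r*dt) * [p*62.814595 + (1-p)*5.100057] = 31.748032
  V(2,1) = exp(-r*dt) * [p*5.100057 + (1-p)*0.000000] = 2.356375
  V(2,2) = exp(-r*dt) * [p*0.000000 + (1-p)*0.000000] = 0.000000
  V(1,0) = exp(-r*dt) * [p*31.748032 + (1-p)*2.356375] = 15.927942
  V(1,1) = exp(-r*dt) * [p*2.356375 + (1-p)*0.000000] = 1.088714
  V(0,0) = exp(-r*dt) * [p*15.927942 + (1-p)*1.088714] = 7.941065

Answer: Price = V(0,0) = 7.9411


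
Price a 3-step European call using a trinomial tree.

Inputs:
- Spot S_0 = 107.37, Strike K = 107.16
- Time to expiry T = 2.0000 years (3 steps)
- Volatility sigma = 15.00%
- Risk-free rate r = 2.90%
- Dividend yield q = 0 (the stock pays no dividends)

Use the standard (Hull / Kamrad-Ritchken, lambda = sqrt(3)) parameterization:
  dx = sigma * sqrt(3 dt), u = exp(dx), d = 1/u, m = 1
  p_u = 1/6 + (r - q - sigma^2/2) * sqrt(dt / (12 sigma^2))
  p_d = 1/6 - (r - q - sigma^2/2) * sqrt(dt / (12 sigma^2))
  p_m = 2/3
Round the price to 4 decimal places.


dt = T/N = 0.666667; dx = sigma*sqrt(3*dt) = 0.212132
u = exp(dx) = 1.236311; d = 1/u = 0.808858
p_u = 0.194558, p_m = 0.666667, p_d = 0.138775
Discount per step: exp(-r*dt) = 0.980852
Stock lattice S(k, j) with j the centered position index:
  k=0: S(0,+0) = 107.3700
  k=1: S(1,-1) = 86.8471; S(1,+0) = 107.3700; S(1,+1) = 132.7427
  k=2: S(2,-2) = 70.2469; S(2,-1) = 86.8471; S(2,+0) = 107.3700; S(2,+1) = 132.7427; S(2,+2) = 164.1113
  k=3: S(3,-3) = 56.8198; S(3,-2) = 70.2469; S(3,-1) = 86.8471; S(3,+0) = 107.3700; S(3,+1) = 132.7427; S(3,+2) = 164.1113; S(3,+3) = 202.8926
Terminal payoffs V(N, j) = max(S_T - K, 0):
  V(3,-3) = 0.000000; V(3,-2) = 0.000000; V(3,-1) = 0.000000; V(3,+0) = 0.210000; V(3,+1) = 25.582724; V(3,+2) = 56.951304; V(3,+3) = 95.732629
Backward induction: V(k, j) = exp(-r*dt) * [p_u * V(k+1, j+1) + p_m * V(k+1, j) + p_d * V(k+1, j-1)]
  V(2,-2) = exp(-r*dt) * [p_u*0.000000 + p_m*0.000000 + p_d*0.000000] = 0.000000
  V(2,-1) = exp(-r*dt) * [p_u*0.210000 + p_m*0.000000 + p_d*0.000000] = 0.040075
  V(2,+0) = exp(-r*dt) * [p_u*25.582724 + p_m*0.210000 + p_d*0.000000] = 5.019341
  V(2,+1) = exp(-r*dt) * [p_u*56.951304 + p_m*25.582724 + p_d*0.210000] = 27.625343
  V(2,+2) = exp(-r*dt) * [p_u*95.732629 + p_m*56.951304 + p_d*25.582724] = 58.991740
  V(1,-1) = exp(-r*dt) * [p_u*5.019341 + p_m*0.040075 + p_d*0.000000] = 0.984060
  V(1,+0) = exp(-r*dt) * [p_u*27.625343 + p_m*5.019341 + p_d*0.040075] = 8.559431
  V(1,+1) = exp(-r*dt) * [p_u*58.991740 + p_m*27.625343 + p_d*5.019341] = 30.005035
  V(0,+0) = exp(-r*dt) * [p_u*30.005035 + p_m*8.559431 + p_d*0.984060] = 11.456918

Answer: Price = V(0,0) = 11.4569


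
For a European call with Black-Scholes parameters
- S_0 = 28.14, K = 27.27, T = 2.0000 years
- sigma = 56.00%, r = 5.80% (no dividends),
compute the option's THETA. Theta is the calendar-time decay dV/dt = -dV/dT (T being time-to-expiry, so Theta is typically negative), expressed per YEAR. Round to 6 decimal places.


d1 = 0.5821065339; d2 = -0.2098530610
phi(d1) = 0.3367674852; exp(-qT) = 1.0000000000; exp(-rT) = 0.8904752233
Theta = -S*exp(-qT)*phi(d1)*sigma/(2*sqrt(T)) - r*K*exp(-rT)*N(d2) + q*S*exp(-qT)*N(d1)
N(d1) = 0.7197525378; N(d2) = 0.4168911792; sqrt(T) = 1.4142135624
Term 1 = -28.1400 * 1.0000000000 * 0.3367674852 * 0.5600 / (2 * 1.4142135624) = -1.8762784066
Term 2 = -0.0580 * 27.2700 * 0.8904752233 * 0.4168911792 = -0.5871616440
Term 3 = 0 (no dividend yield, q = 0)
Theta = -1.8762784066 + (-0.5871616440) + (0.0000000000) = -2.463440

Answer: Theta = -2.463440


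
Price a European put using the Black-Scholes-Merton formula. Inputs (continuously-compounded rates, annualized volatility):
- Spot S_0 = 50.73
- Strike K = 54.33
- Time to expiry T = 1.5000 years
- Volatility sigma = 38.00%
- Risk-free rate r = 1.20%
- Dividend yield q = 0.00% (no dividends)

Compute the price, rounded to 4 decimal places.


Answer: Price = 10.9475

Derivation:
d1 = (ln(S/K) + (r - q + 0.5*sigma^2) * T) / (sigma * sqrt(T)) = 0.12406642
d2 = d1 - sigma * sqrt(T) = -0.34133663
exp(-rT) = 0.98216103; exp(-qT) = 1.00000000
P = K * exp(-rT) * N(-d2) - S_0 * exp(-qT) * N(-d1)
N(-d1) = 0.45063134; N(-d2) = 0.63357491
P = 54.3300 * 0.98216103 * 0.63357491 - 50.7300 * 1.00000000 * 0.45063134 = 10.9475


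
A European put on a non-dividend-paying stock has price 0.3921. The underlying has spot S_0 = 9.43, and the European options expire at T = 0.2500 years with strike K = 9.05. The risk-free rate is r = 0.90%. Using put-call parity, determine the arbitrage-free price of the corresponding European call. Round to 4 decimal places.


Answer: Call price = 0.7924

Derivation:
Put-call parity: C - P = S_0 * exp(-qT) - K * exp(-rT).
S_0 * exp(-qT) = 9.4300 * 1.00000000 = 9.43000000
K * exp(-rT) = 9.0500 * 0.99775253 = 9.02966039
C = P + S*exp(-qT) - K*exp(-rT)
C = 0.3921 + 9.43000000 - 9.02966039 = 0.7924


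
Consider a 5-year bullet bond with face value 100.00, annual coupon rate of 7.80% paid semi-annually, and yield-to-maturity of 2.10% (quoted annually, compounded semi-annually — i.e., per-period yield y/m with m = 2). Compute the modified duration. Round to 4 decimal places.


Coupon per period c = face * coupon_rate / m = 3.900000
Periods per year m = 2; per-period yield y/m = 0.010500
Number of cashflows N = 10
Cashflows (t years, CF_t, discount factor 1/(1+y/m)^(m*t), PV):
  t = 0.5000: CF_t = 3.900000, DF = 0.989609, PV = 3.859476
  t = 1.0000: CF_t = 3.900000, DF = 0.979326, PV = 3.819372
  t = 1.5000: CF_t = 3.900000, DF = 0.969150, PV = 3.779685
  t = 2.0000: CF_t = 3.900000, DF = 0.959080, PV = 3.740411
  t = 2.5000: CF_t = 3.900000, DF = 0.949114, PV = 3.701545
  t = 3.0000: CF_t = 3.900000, DF = 0.939252, PV = 3.663082
  t = 3.5000: CF_t = 3.900000, DF = 0.929492, PV = 3.625020
  t = 4.0000: CF_t = 3.900000, DF = 0.919834, PV = 3.587353
  t = 4.5000: CF_t = 3.900000, DF = 0.910276, PV = 3.550077
  t = 5.0000: CF_t = 103.900000, DF = 0.900818, PV = 93.594940
Price P = sum_t PV_t = 126.920960
First compute Macaulay numerator sum_t t * PV_t:
  t * PV_t at t = 0.5000: 1.929738
  t * PV_t at t = 1.0000: 3.819372
  t * PV_t at t = 1.5000: 5.669528
  t * PV_t at t = 2.0000: 7.480822
  t * PV_t at t = 2.5000: 9.253862
  t * PV_t at t = 3.0000: 10.989247
  t * PV_t at t = 3.5000: 12.687569
  t * PV_t at t = 4.0000: 14.349410
  t * PV_t at t = 4.5000: 15.975346
  t * PV_t at t = 5.0000: 467.974699
Macaulay duration D = 550.129594 / 126.920960 = 4.334427
Modified duration = D / (1 + y/m) = 4.334427 / (1 + 0.010500) = 4.289388

Answer: Modified duration = 4.2894
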